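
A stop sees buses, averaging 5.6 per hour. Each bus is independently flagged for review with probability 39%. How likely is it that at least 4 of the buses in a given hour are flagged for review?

Thinning: the buses that are flagged for review themselves form a Poisson process with rate 0.39 × 5.6 = 2.184 per hour.
So μ = 2.184.
P(N ≥ 4) = 1 − P(N ≤ 3) ≈ 0.1775.

0.1775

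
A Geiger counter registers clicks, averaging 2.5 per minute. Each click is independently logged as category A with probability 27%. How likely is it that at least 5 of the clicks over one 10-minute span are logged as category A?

Thinning: the clicks that are logged as category A themselves form a Poisson process with rate 0.27 × 2.5 = 0.675 per minute.
Over the interval, μ = 0.675 × 10 = 6.75 (a 10-minute span = 10 minutes).
P(N ≥ 5) = 1 − P(N ≤ 4) ≈ 0.8030.

0.8030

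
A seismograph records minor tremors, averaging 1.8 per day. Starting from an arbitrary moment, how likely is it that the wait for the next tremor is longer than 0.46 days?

0.4369

The wait for the next event is exponential with rate λ = 1.8 per day.
P(T > 0.46) = e^(−λt) = e^(−1.8 × 0.46) = e^(−0.828) ≈ 0.4369.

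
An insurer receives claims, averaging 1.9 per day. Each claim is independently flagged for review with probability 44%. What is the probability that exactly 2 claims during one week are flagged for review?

0.0492

Thinning: the claims that are flagged for review themselves form a Poisson process with rate 0.44 × 1.9 = 0.836 per day.
Over the interval, μ = 0.836 × 7 = 5.852 (a week = 7 days).
P(N = 2) = e^(−5.852) · 5.852^2/2! ≈ 0.0492.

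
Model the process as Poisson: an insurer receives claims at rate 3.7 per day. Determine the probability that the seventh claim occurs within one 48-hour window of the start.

0.6080

Over the interval, μ = 3.7 × 2 = 7.4 (a 48-hour window = 2 days).
The seventh arrival falls in the interval iff at least 7 events occur there: P(S_7 ≤ t) = P(N ≥ 7) = 1 − P(N ≤ 6) ≈ 0.6080.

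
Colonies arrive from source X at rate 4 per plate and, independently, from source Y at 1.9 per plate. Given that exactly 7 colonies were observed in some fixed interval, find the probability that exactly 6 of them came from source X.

Given the total, each event is independently from source X with probability p = λ_X/(λ_X+λ_Y) = 4/5.9 ≈ 0.6780.
So K ~ Binomial(7, 4/5.9): P(K = 6) = C(7,6) · (4/5.9)^6 · (1.9/5.9)^1 ≈ 0.2189.

0.2189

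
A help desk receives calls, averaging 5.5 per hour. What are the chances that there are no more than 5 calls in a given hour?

With mean μ = 5.5 per hour,
P(N ≤ 5) = Σ_{j=0}^{5} e^(−μ) μ^j/j! ≈ 0.5289.

0.5289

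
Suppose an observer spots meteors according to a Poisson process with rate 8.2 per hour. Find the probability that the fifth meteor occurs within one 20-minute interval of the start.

Over the interval, μ = 8.2 × 1/3 ≈ 2.73333 (a 20-minute interval = 1/3 hours).
The fifth arrival falls in the interval iff at least 5 events occur there: P(S_5 ≤ t) = P(N ≥ 5) = 1 − P(N ≤ 4) ≈ 0.1421.

0.1421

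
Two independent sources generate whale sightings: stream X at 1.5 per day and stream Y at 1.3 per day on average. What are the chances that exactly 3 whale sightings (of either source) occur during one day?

Independent Poisson processes superpose: combined rate λ = 1.5 + 1.3 = 2.8 per day.
So μ = 2.8.
P(N = 3) = e^(−2.8) · 2.8^3/3! ≈ 0.2225.

0.2225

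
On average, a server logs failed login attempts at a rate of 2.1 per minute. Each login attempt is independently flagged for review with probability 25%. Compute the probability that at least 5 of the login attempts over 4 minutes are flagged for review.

Thinning: the login attempts that are flagged for review themselves form a Poisson process with rate 0.25 × 2.1 = 0.525 per minute.
Over the interval, μ = 0.525 × 4 = 2.1 (4 minutes).
P(N ≥ 5) = 1 − P(N ≤ 4) ≈ 0.0621.

0.0621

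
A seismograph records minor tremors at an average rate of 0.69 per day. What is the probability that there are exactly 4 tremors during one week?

Over the interval, μ = 0.69 × 7 = 4.83 (a week = 7 days).
P(N = 4) = e^(−μ) μ^4/4! = e^(−4.83) · 4.83^4/24 ≈ 0.1811.

0.1811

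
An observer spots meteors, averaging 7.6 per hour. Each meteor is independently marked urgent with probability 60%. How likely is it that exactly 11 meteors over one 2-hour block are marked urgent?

0.0995

Thinning: the meteors that are marked urgent themselves form a Poisson process with rate 0.6 × 7.6 = 4.56 per hour.
Over the interval, μ = 4.56 × 2 = 9.12 (a 2-hour block = 2 hours).
P(N = 11) = e^(−9.12) · 9.12^11/11! ≈ 0.0995.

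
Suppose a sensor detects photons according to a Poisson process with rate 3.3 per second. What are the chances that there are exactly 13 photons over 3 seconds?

Over the interval, μ = 3.3 × 3 = 9.9 (3 seconds).
P(N = 13) = e^(−μ) μ^13/13! = e^(−9.9) · 9.9^13/6227020800 ≈ 0.0707.

0.0707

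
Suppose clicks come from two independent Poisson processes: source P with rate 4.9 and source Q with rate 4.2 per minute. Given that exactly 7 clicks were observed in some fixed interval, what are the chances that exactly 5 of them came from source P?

0.2025

Given the total, each event is independently from source P with probability p = λ_P/(λ_P+λ_Q) = 4.9/9.1 ≈ 0.5385.
So K ~ Binomial(7, 4.9/9.1): P(K = 5) = C(7,5) · (4.9/9.1)^5 · (4.2/9.1)^2 ≈ 0.2025.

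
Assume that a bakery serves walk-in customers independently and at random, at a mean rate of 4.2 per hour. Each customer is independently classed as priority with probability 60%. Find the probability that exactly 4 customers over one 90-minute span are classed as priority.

0.1941

Thinning: the customers that are classed as priority themselves form a Poisson process with rate 0.6 × 4.2 = 2.52 per hour.
Over the interval, μ = 2.52 × 1.5 = 3.78 (a 90-minute span = 1.5 hours).
P(N = 4) = e^(−3.78) · 3.78^4/4! ≈ 0.1941.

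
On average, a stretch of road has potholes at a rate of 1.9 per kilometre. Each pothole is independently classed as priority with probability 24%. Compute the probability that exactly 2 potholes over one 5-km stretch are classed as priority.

Thinning: the potholes that are classed as priority themselves form a Poisson process with rate 0.24 × 1.9 = 0.456 per kilometre.
Over the interval, μ = 0.456 × 5 = 2.28 (a 5-km stretch = 5 kilometres).
P(N = 2) = e^(−2.28) · 2.28^2/2! ≈ 0.2659.

0.2659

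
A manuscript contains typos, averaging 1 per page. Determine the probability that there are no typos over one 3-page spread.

Over the interval, μ = 1 × 3 = 3 (a 3-page spread = 3 pages).
P(N = 0) = e^(−μ) μ^0/0! = e^(−3) · 3^0/1 ≈ 0.0498.

0.0498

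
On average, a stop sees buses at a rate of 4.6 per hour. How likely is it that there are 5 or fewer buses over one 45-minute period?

Over the interval, μ = 4.6 × 0.75 = 3.45 (a 45-minute period = 0.75 hours).
P(N ≤ 5) = Σ_{j=0}^{5} e^(−μ) μ^j/j! ≈ 0.8642.

0.8642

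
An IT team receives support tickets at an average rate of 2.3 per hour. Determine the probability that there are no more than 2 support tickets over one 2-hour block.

Over the interval, μ = 2.3 × 2 = 4.6 (a 2-hour block = 2 hours).
P(N ≤ 2) = Σ_{j=0}^{2} e^(−μ) μ^j/j! ≈ 0.1626.

0.1626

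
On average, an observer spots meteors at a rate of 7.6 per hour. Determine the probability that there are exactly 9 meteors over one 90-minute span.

0.1003

Over the interval, μ = 7.6 × 1.5 = 11.4 (a 90-minute span = 1.5 hours).
P(N = 9) = e^(−μ) μ^9/9! = e^(−11.4) · 11.4^9/362880 ≈ 0.1003.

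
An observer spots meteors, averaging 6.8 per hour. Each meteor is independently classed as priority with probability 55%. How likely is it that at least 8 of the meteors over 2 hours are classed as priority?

0.4724

Thinning: the meteors that are classed as priority themselves form a Poisson process with rate 0.55 × 6.8 = 3.74 per hour.
Over the interval, μ = 3.74 × 2 = 7.48 (2 hours).
P(N ≥ 8) = 1 − P(N ≤ 7) ≈ 0.4724.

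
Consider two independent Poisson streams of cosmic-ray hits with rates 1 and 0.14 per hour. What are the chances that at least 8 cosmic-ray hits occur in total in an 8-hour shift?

Independent Poisson processes superpose: combined rate λ = 1 + 0.14 = 1.14 per hour.
Over the interval, μ = 1.14 × 8 = 9.12 (an 8-hour shift = 8 hours).
P(N ≥ 8) = 1 − P(N ≤ 7) ≈ 0.6900.

0.6900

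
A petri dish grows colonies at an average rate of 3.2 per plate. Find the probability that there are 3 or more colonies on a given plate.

With mean μ = 3.2 per plate,
P(N ≥ 3) = 1 − P(N ≤ 2) = 1 − Σ_{j=0}^{2} e^(−μ) μ^j/j! ≈ 0.6201.

0.6201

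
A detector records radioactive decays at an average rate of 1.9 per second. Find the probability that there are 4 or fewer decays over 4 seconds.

Over the interval, μ = 1.9 × 4 = 7.6 (4 seconds).
P(N ≤ 4) = Σ_{j=0}^{4} e^(−μ) μ^j/j! ≈ 0.1249.

0.1249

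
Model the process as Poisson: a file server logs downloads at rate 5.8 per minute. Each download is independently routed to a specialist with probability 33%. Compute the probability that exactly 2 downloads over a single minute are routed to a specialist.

Thinning: the downloads that are routed to a specialist themselves form a Poisson process with rate 0.33 × 5.8 = 1.914 per minute.
So μ = 1.914.
P(N = 2) = e^(−1.914) · 1.914^2/2! ≈ 0.2702.

0.2702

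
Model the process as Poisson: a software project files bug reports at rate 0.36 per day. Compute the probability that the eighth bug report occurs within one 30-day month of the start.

0.8434

Over the interval, μ = 0.36 × 30 = 10.8 (a 30-day month = 30 days).
The eighth arrival falls in the interval iff at least 8 events occur there: P(S_8 ≤ t) = P(N ≥ 8) = 1 − P(N ≤ 7) ≈ 0.8434.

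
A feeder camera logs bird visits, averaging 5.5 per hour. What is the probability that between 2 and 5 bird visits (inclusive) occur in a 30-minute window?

0.6994

Over the interval, μ = 5.5 × 0.5 = 2.75 (a 30-minute window = 0.5 hours).
P(2 ≤ N ≤ 5) = Σ_{j=2}^{5} e^(−2.75) · 2.75^j/j! ≈ 0.6994.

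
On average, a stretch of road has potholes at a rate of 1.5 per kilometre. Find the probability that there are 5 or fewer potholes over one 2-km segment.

0.9161

Over the interval, μ = 1.5 × 2 = 3 (a 2-km segment = 2 kilometres).
P(N ≤ 5) = Σ_{j=0}^{5} e^(−μ) μ^j/j! ≈ 0.9161.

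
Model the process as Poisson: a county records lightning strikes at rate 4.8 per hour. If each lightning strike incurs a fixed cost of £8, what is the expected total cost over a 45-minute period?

E[N] = 4.8 × 0.75 = 3.6 (a 45-minute period = 0.75 hours); E[cost] = 3.6 × £8 = £28.8.

£28.8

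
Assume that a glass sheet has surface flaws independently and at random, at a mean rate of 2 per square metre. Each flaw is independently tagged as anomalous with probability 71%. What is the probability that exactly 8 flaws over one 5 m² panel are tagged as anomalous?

0.1321

Thinning: the flaws that are tagged as anomalous themselves form a Poisson process with rate 0.71 × 2 = 1.42 per square metre.
Over the interval, μ = 1.42 × 5 = 7.1 (a 5 m² panel = 5 square metres).
P(N = 8) = e^(−7.1) · 7.1^8/8! ≈ 0.1321.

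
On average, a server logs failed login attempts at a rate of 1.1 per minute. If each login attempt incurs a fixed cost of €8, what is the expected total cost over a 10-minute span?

E[N] = 1.1 × 10 = 11 (a 10-minute span = 10 minutes); E[cost] = 11 × €8 = €88.

€88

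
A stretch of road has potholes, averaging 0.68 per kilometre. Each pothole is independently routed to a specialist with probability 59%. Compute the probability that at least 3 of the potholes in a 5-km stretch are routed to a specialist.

Thinning: the potholes that are routed to a specialist themselves form a Poisson process with rate 0.59 × 0.68 = 0.4012 per kilometre.
Over the interval, μ = 0.4012 × 5 = 2.006 (a 5-km stretch = 5 kilometres).
P(N ≥ 3) = 1 − P(N ≤ 2) ≈ 0.3249.

0.3249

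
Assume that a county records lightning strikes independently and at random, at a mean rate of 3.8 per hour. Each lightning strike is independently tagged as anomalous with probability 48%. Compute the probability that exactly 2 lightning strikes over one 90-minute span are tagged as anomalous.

0.2426

Thinning: the lightning strikes that are tagged as anomalous themselves form a Poisson process with rate 0.48 × 3.8 = 1.824 per hour.
Over the interval, μ = 1.824 × 1.5 = 2.736 (a 90-minute span = 1.5 hours).
P(N = 2) = e^(−2.736) · 2.736^2/2! ≈ 0.2426.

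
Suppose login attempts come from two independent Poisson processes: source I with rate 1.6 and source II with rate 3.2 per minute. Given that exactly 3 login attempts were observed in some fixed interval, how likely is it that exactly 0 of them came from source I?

Given the total, each event is independently from source I with probability p = λ_I/(λ_I+λ_II) = 1.6/4.8 ≈ 0.3333.
So K ~ Binomial(3, 1.6/4.8): P(K = 0) = C(3,0) · (1.6/4.8)^0 · (3.2/4.8)^3 ≈ 0.2963.

0.2963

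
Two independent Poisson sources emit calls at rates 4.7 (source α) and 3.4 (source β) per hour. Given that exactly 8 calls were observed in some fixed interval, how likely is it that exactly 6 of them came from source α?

Given the total, each event is independently from source α with probability p = λ_α/(λ_α+λ_β) = 4.7/8.1 ≈ 0.5802.
So K ~ Binomial(8, 4.7/8.1): P(K = 6) = C(8,6) · (4.7/8.1)^6 · (3.4/8.1)^2 ≈ 0.1883.

0.1883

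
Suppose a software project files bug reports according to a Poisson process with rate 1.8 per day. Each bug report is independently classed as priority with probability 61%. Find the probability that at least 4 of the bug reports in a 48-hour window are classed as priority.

Thinning: the bug reports that are classed as priority themselves form a Poisson process with rate 0.61 × 1.8 = 1.098 per day.
Over the interval, μ = 1.098 × 2 = 2.196 (a 48-hour window = 2 days).
P(N ≥ 4) = 1 − P(N ≤ 3) ≈ 0.1799.

0.1799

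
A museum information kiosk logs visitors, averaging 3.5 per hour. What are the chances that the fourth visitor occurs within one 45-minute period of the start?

0.2694

Over the interval, μ = 3.5 × 0.75 = 2.625 (a 45-minute period = 0.75 hours).
The fourth arrival falls in the interval iff at least 4 events occur there: P(S_4 ≤ t) = P(N ≥ 4) = 1 − P(N ≤ 3) ≈ 0.2694.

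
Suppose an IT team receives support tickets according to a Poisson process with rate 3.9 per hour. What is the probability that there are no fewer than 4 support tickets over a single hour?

With mean μ = 3.9 per hour,
P(N ≥ 4) = 1 − P(N ≤ 3) = 1 − Σ_{j=0}^{3} e^(−μ) μ^j/j! ≈ 0.5468.

0.5468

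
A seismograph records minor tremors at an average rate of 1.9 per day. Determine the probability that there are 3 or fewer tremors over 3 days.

Over the interval, μ = 1.9 × 3 = 5.7 (3 days).
P(N ≤ 3) = Σ_{j=0}^{3} e^(−μ) μ^j/j! ≈ 0.1800.

0.1800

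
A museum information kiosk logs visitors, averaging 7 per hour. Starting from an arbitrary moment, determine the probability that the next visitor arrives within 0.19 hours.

0.7355

Inter-arrival times are exponential with rate λ = 7 per hour.
P(T ≤ 0.19) = 1 − e^(−λt) = 1 − e^(−7 × 0.19) = 1 − e^(−1.33) ≈ 0.7355.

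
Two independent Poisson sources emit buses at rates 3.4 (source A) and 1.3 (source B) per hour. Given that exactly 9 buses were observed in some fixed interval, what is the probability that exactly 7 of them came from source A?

0.2855

Given the total, each event is independently from source A with probability p = λ_A/(λ_A+λ_B) = 3.4/4.7 ≈ 0.7234.
So K ~ Binomial(9, 3.4/4.7): P(K = 7) = C(9,7) · (3.4/4.7)^7 · (1.3/4.7)^2 ≈ 0.2855.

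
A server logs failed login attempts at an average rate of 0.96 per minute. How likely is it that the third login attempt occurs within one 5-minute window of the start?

0.8575

Over the interval, μ = 0.96 × 5 = 4.8 (a 5-minute window = 5 minutes).
The third arrival falls in the interval iff at least 3 events occur there: P(S_3 ≤ t) = P(N ≥ 3) = 1 − P(N ≤ 2) ≈ 0.8575.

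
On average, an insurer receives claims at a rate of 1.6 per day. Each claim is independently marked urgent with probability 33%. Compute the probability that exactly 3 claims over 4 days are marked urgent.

Thinning: the claims that are marked urgent themselves form a Poisson process with rate 0.33 × 1.6 = 0.528 per day.
Over the interval, μ = 0.528 × 4 = 2.112 (4 days).
P(N = 3) = e^(−2.112) · 2.112^3/3! ≈ 0.1900.

0.1900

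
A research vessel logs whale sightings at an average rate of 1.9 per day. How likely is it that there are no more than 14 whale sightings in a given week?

Over the interval, μ = 1.9 × 7 = 13.3 (a week = 7 days).
P(N ≤ 14) = Σ_{j=0}^{14} e^(−μ) μ^j/j! ≈ 0.6442.

0.6442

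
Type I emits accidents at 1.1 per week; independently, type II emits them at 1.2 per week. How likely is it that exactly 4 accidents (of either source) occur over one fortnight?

0.1875

Independent Poisson processes superpose: combined rate λ = 1.1 + 1.2 = 2.3 per week.
Over the interval, μ = 2.3 × 2 = 4.6 (a fortnight = 2 weeks).
P(N = 4) = e^(−4.6) · 4.6^4/4! ≈ 0.1875.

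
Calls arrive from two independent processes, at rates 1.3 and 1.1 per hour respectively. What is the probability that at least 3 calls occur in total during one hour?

0.4303

Independent Poisson processes superpose: combined rate λ = 1.3 + 1.1 = 2.4 per hour.
So μ = 2.4.
P(N ≥ 3) = 1 − P(N ≤ 2) ≈ 0.4303.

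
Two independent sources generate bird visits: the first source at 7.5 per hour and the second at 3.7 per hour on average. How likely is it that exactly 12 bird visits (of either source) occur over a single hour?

Independent Poisson processes superpose: combined rate λ = 7.5 + 3.7 = 11.2 per hour.
So μ = 11.2.
P(N = 12) = e^(−11.2) · 11.2^12/12! ≈ 0.1112.

0.1112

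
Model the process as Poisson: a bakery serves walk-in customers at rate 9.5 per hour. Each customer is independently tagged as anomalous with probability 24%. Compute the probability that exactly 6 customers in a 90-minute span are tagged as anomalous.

0.0727

Thinning: the customers that are tagged as anomalous themselves form a Poisson process with rate 0.24 × 9.5 = 2.28 per hour.
Over the interval, μ = 2.28 × 1.5 = 3.42 (a 90-minute span = 1.5 hours).
P(N = 6) = e^(−3.42) · 3.42^6/6! ≈ 0.0727.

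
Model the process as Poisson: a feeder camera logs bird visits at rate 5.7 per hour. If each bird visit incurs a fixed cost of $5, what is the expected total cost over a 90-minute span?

E[N] = 5.7 × 1.5 = 8.55 (a 90-minute span = 1.5 hours); E[cost] = 8.55 × $5 = $42.75.

$42.75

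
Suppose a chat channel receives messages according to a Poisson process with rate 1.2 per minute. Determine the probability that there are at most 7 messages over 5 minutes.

0.7440

Over the interval, μ = 1.2 × 5 = 6 (5 minutes).
P(N ≤ 7) = Σ_{j=0}^{7} e^(−μ) μ^j/j! ≈ 0.7440.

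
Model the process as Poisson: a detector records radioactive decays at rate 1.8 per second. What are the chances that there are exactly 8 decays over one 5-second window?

0.1318

Over the interval, μ = 1.8 × 5 = 9 (a 5-second window = 5 seconds).
P(N = 8) = e^(−μ) μ^8/8! = e^(−9) · 9^8/40320 ≈ 0.1318.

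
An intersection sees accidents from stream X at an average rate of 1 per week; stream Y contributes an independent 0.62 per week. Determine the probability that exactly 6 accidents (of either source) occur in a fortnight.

Independent Poisson processes superpose: combined rate λ = 1 + 0.62 = 1.62 per week.
Over the interval, μ = 1.62 × 2 = 3.24 (a fortnight = 2 weeks).
P(N = 6) = e^(−3.24) · 3.24^6/6! ≈ 0.0629.

0.0629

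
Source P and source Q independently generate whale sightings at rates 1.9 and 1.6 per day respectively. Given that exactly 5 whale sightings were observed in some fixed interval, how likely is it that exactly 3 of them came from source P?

0.3343

Given the total, each event is independently from source P with probability p = λ_P/(λ_P+λ_Q) = 1.9/3.5 ≈ 0.5429.
So K ~ Binomial(5, 1.9/3.5): P(K = 3) = C(5,3) · (1.9/3.5)^3 · (1.6/3.5)^2 ≈ 0.3343.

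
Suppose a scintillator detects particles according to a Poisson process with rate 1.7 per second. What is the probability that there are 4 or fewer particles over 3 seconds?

0.4231

Over the interval, μ = 1.7 × 3 = 5.1 (3 seconds).
P(N ≤ 4) = Σ_{j=0}^{4} e^(−μ) μ^j/j! ≈ 0.4231.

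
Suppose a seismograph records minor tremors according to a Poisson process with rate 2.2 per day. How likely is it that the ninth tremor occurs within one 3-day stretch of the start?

Over the interval, μ = 2.2 × 3 = 6.6 (a 3-day stretch = 3 days).
The ninth arrival falls in the interval iff at least 9 events occur there: P(S_9 ≤ t) = P(N ≥ 9) = 1 − P(N ≤ 8) ≈ 0.2204.

0.2204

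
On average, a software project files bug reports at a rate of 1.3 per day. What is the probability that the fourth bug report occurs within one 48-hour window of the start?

0.2640

Over the interval, μ = 1.3 × 2 = 2.6 (a 48-hour window = 2 days).
The fourth arrival falls in the interval iff at least 4 events occur there: P(S_4 ≤ t) = P(N ≥ 4) = 1 − P(N ≤ 3) ≈ 0.2640.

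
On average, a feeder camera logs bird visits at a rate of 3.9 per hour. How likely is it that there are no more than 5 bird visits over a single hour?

With mean μ = 3.9 per hour,
P(N ≤ 5) = Σ_{j=0}^{5} e^(−μ) μ^j/j! ≈ 0.8006.

0.8006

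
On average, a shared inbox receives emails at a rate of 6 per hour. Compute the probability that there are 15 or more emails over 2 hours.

0.2280

Over the interval, μ = 6 × 2 = 12 (2 hours).
P(N ≥ 15) = 1 − P(N ≤ 14) = 1 − Σ_{j=0}^{14} e^(−μ) μ^j/j! ≈ 0.2280.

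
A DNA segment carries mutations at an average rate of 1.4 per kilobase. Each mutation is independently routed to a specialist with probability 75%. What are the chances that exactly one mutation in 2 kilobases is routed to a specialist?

0.2572

Thinning: the mutations that are routed to a specialist themselves form a Poisson process with rate 0.75 × 1.4 = 1.05 per kilobase.
Over the interval, μ = 1.05 × 2 = 2.1 (2 kilobases).
P(N = 1) = e^(−2.1) · 2.1^1/1! ≈ 0.2572.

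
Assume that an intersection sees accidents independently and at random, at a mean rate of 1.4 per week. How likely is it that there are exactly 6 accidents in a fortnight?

0.0407

Over the interval, μ = 1.4 × 2 = 2.8 (a fortnight = 2 weeks).
P(N = 6) = e^(−μ) μ^6/6! = e^(−2.8) · 2.8^6/720 ≈ 0.0407.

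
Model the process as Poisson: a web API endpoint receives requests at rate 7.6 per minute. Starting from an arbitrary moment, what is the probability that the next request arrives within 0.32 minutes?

0.9121

Inter-arrival times are exponential with rate λ = 7.6 per minute.
P(T ≤ 0.32) = 1 − e^(−λt) = 1 − e^(−7.6 × 0.32) = 1 − e^(−2.432) ≈ 0.9121.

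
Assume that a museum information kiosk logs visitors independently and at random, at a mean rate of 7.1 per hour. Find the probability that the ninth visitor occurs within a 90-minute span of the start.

0.7355

Over the interval, μ = 7.1 × 1.5 = 10.65 (a 90-minute span = 1.5 hours).
The ninth arrival falls in the interval iff at least 9 events occur there: P(S_9 ≤ t) = P(N ≥ 9) = 1 − P(N ≤ 8) ≈ 0.7355.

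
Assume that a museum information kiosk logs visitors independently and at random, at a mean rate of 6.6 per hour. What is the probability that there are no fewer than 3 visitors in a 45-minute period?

0.8711

Over the interval, μ = 6.6 × 0.75 = 4.95 (a 45-minute period = 0.75 hours).
P(N ≥ 3) = 1 − P(N ≤ 2) = 1 − Σ_{j=0}^{2} e^(−μ) μ^j/j! ≈ 0.8711.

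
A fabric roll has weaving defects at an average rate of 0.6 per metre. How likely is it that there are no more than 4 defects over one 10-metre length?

Over the interval, μ = 0.6 × 10 = 6 (a 10-metre length = 10 metres).
P(N ≤ 4) = Σ_{j=0}^{4} e^(−μ) μ^j/j! ≈ 0.2851.

0.2851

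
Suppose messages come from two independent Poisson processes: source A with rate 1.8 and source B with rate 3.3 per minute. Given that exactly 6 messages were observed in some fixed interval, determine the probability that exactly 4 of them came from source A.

0.0975

Given the total, each event is independently from source A with probability p = λ_A/(λ_A+λ_B) = 1.8/5.1 ≈ 0.3529.
So K ~ Binomial(6, 1.8/5.1): P(K = 4) = C(6,4) · (1.8/5.1)^4 · (3.3/5.1)^2 ≈ 0.0975.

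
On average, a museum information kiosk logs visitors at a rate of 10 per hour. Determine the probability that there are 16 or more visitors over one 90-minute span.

Over the interval, μ = 10 × 1.5 = 15 (a 90-minute span = 1.5 hours).
P(N ≥ 16) = 1 − P(N ≤ 15) = 1 − Σ_{j=0}^{15} e^(−μ) μ^j/j! ≈ 0.4319.

0.4319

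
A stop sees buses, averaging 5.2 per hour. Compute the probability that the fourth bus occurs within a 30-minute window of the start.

0.2640

Over the interval, μ = 5.2 × 0.5 = 2.6 (a 30-minute window = 0.5 hours).
The fourth arrival falls in the interval iff at least 4 events occur there: P(S_4 ≤ t) = P(N ≥ 4) = 1 − P(N ≤ 3) ≈ 0.2640.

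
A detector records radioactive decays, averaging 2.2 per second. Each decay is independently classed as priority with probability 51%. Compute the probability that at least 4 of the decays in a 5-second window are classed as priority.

0.8105

Thinning: the decays that are classed as priority themselves form a Poisson process with rate 0.51 × 2.2 = 1.122 per second.
Over the interval, μ = 1.122 × 5 = 5.61 (a 5-second window = 5 seconds).
P(N ≥ 4) = 1 − P(N ≤ 3) ≈ 0.8105.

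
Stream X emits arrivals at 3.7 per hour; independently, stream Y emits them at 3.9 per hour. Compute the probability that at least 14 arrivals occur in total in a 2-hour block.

0.6556

Independent Poisson processes superpose: combined rate λ = 3.7 + 3.9 = 7.6 per hour.
Over the interval, μ = 7.6 × 2 = 15.2 (a 2-hour block = 2 hours).
P(N ≥ 14) = 1 − P(N ≤ 13) ≈ 0.6556.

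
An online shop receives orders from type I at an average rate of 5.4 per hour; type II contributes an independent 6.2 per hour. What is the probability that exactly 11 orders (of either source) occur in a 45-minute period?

0.0902

Independent Poisson processes superpose: combined rate λ = 5.4 + 6.2 = 11.6 per hour.
Over the interval, μ = 11.6 × 0.75 = 8.7 (a 45-minute period = 0.75 hours).
P(N = 11) = e^(−8.7) · 8.7^11/11! ≈ 0.0902.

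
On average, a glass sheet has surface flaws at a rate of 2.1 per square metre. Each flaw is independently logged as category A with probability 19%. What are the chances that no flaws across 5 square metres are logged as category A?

0.1360

Thinning: the flaws that are logged as category A themselves form a Poisson process with rate 0.19 × 2.1 = 0.399 per square metre.
Over the interval, μ = 0.399 × 5 = 1.995 (5 square metres).
P(N = 0) = e^(−1.995) · 1.995^0/0! ≈ 0.1360.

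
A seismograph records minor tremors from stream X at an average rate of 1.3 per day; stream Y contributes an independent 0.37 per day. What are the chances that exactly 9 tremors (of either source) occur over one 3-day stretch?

Independent Poisson processes superpose: combined rate λ = 1.3 + 0.37 = 1.67 per day.
Over the interval, μ = 1.67 × 3 = 5.01 (a 3-day stretch = 3 days).
P(N = 9) = e^(−5.01) · 5.01^9/9! ≈ 0.0366.

0.0366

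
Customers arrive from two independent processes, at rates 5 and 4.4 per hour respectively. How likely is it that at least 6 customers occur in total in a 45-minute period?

0.7056

Independent Poisson processes superpose: combined rate λ = 5 + 4.4 = 9.4 per hour.
Over the interval, μ = 9.4 × 0.75 = 7.05 (a 45-minute period = 0.75 hours).
P(N ≥ 6) = 1 − P(N ≤ 5) ≈ 0.7056.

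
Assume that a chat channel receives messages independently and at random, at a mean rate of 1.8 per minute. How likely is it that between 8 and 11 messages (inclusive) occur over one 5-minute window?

0.4791

Over the interval, μ = 1.8 × 5 = 9 (a 5-minute window = 5 minutes).
P(8 ≤ N ≤ 11) = Σ_{j=8}^{11} e^(−9) · 9^j/j! ≈ 0.4791.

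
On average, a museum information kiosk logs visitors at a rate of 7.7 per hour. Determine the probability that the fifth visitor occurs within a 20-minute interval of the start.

0.1179

Over the interval, μ = 7.7 × 1/3 ≈ 2.56667 (a 20-minute interval = 1/3 hours).
The fifth arrival falls in the interval iff at least 5 events occur there: P(S_5 ≤ t) = P(N ≥ 5) = 1 − P(N ≤ 4) ≈ 0.1179.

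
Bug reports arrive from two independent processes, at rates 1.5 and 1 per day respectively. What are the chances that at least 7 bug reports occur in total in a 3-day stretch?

Independent Poisson processes superpose: combined rate λ = 1.5 + 1 = 2.5 per day.
Over the interval, μ = 2.5 × 3 = 7.5 (a 3-day stretch = 3 days).
P(N ≥ 7) = 1 − P(N ≤ 6) ≈ 0.6218.

0.6218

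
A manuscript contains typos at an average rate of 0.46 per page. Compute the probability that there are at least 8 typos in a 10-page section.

0.0951

Over the interval, μ = 0.46 × 10 = 4.6 (a 10-page section = 10 pages).
P(N ≥ 8) = 1 − P(N ≤ 7) = 1 − Σ_{j=0}^{7} e^(−μ) μ^j/j! ≈ 0.0951.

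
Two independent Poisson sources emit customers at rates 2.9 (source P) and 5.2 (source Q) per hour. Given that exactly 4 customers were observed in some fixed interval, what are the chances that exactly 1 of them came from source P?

0.3789

Given the total, each event is independently from source P with probability p = λ_P/(λ_P+λ_Q) = 2.9/8.1 ≈ 0.3580.
So K ~ Binomial(4, 2.9/8.1): P(K = 1) = C(4,1) · (2.9/8.1)^1 · (5.2/8.1)^3 ≈ 0.3789.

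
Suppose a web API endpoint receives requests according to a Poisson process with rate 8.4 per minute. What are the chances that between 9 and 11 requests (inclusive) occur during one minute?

0.3202

With mean μ = 8.4 per minute,
P(9 ≤ N ≤ 11) = Σ_{j=9}^{11} e^(−8.4) · 8.4^j/j! ≈ 0.3202.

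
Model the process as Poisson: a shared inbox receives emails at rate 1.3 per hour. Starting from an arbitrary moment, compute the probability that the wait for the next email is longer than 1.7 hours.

0.1097

The wait for the next event is exponential with rate λ = 1.3 per hour.
P(T > 1.7) = e^(−λt) = e^(−1.3 × 1.7) = e^(−2.21) ≈ 0.1097.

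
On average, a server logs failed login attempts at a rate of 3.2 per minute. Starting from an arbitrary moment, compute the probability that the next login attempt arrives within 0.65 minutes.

Inter-arrival times are exponential with rate λ = 3.2 per minute.
P(T ≤ 0.65) = 1 − e^(−λt) = 1 − e^(−3.2 × 0.65) = 1 − e^(−2.08) ≈ 0.8751.

0.8751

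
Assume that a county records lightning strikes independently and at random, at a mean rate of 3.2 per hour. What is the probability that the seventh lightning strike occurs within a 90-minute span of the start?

Over the interval, μ = 3.2 × 1.5 = 4.8 (a 90-minute span = 1.5 hours).
The seventh arrival falls in the interval iff at least 7 events occur there: P(S_7 ≤ t) = P(N ≥ 7) = 1 − P(N ≤ 6) ≈ 0.2092.

0.2092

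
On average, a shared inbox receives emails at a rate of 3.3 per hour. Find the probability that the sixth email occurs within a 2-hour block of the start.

0.6453

Over the interval, μ = 3.3 × 2 = 6.6 (a 2-hour block = 2 hours).
The sixth arrival falls in the interval iff at least 6 events occur there: P(S_6 ≤ t) = P(N ≥ 6) = 1 − P(N ≤ 5) ≈ 0.6453.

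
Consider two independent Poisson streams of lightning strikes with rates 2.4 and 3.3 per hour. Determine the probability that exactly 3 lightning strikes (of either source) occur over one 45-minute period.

0.1812

Independent Poisson processes superpose: combined rate λ = 2.4 + 3.3 = 5.7 per hour.
Over the interval, μ = 5.7 × 0.75 = 4.275 (a 45-minute period = 0.75 hours).
P(N = 3) = e^(−4.275) · 4.275^3/3! ≈ 0.1812.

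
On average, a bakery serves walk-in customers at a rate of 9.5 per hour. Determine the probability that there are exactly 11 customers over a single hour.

With mean μ = 9.5 per hour,
P(N = 11) = e^(−μ) μ^11/11! = e^(−9.5) · 9.5^11/39916800 ≈ 0.1067.

0.1067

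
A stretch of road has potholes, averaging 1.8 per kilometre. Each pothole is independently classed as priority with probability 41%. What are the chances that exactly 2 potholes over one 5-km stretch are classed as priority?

Thinning: the potholes that are classed as priority themselves form a Poisson process with rate 0.41 × 1.8 = 0.738 per kilometre.
Over the interval, μ = 0.738 × 5 = 3.69 (a 5-km stretch = 5 kilometres).
P(N = 2) = e^(−3.69) · 3.69^2/2! ≈ 0.1700.

0.1700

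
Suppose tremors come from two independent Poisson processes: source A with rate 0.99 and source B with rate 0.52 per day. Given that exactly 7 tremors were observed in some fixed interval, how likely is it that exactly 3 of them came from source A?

0.1387

Given the total, each event is independently from source A with probability p = λ_A/(λ_A+λ_B) = 0.99/1.51 ≈ 0.6556.
So K ~ Binomial(7, 0.99/1.51): P(K = 3) = C(7,3) · (0.99/1.51)^3 · (0.52/1.51)^4 ≈ 0.1387.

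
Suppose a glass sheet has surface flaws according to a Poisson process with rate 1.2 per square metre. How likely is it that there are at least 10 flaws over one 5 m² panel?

0.0839

Over the interval, μ = 1.2 × 5 = 6 (a 5 m² panel = 5 square metres).
P(N ≥ 10) = 1 − P(N ≤ 9) = 1 − Σ_{j=0}^{9} e^(−μ) μ^j/j! ≈ 0.0839.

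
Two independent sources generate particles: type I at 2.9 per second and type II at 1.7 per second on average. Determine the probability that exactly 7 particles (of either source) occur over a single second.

0.0869

Independent Poisson processes superpose: combined rate λ = 2.9 + 1.7 = 4.6 per second.
So μ = 4.6.
P(N = 7) = e^(−4.6) · 4.6^7/7! ≈ 0.0869.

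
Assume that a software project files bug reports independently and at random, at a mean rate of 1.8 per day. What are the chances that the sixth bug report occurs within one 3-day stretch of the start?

Over the interval, μ = 1.8 × 3 = 5.4 (a 3-day stretch = 3 days).
The sixth arrival falls in the interval iff at least 6 events occur there: P(S_6 ≤ t) = P(N ≥ 6) = 1 − P(N ≤ 5) ≈ 0.4539.

0.4539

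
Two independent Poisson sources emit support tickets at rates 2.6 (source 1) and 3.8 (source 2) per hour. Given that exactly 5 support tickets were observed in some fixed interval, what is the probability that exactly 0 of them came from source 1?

Given the total, each event is independently from source 1 with probability p = λ_1/(λ_1+λ_2) = 2.6/6.4 ≈ 0.4062.
So K ~ Binomial(5, 2.6/6.4): P(K = 0) = C(5,0) · (2.6/6.4)^0 · (3.8/6.4)^5 ≈ 0.0738.

0.0738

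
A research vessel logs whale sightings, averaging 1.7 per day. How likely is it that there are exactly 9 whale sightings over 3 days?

Over the interval, μ = 1.7 × 3 = 5.1 (3 days).
P(N = 9) = e^(−μ) μ^9/9! = e^(−5.1) · 5.1^9/362880 ≈ 0.0392.

0.0392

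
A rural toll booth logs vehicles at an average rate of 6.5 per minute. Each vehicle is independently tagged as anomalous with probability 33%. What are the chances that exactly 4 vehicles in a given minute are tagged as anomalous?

0.1033

Thinning: the vehicles that are tagged as anomalous themselves form a Poisson process with rate 0.33 × 6.5 = 2.145 per minute.
So μ = 2.145.
P(N = 4) = e^(−2.145) · 2.145^4/4! ≈ 0.1033.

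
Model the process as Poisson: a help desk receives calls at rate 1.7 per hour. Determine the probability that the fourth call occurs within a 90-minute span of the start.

0.2532

Over the interval, μ = 1.7 × 1.5 = 2.55 (a 90-minute span = 1.5 hours).
The fourth arrival falls in the interval iff at least 4 events occur there: P(S_4 ≤ t) = P(N ≥ 4) = 1 − P(N ≤ 3) ≈ 0.2532.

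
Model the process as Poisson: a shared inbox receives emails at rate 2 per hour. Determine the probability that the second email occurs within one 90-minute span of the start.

0.8009

Over the interval, μ = 2 × 1.5 = 3 (a 90-minute span = 1.5 hours).
The second arrival falls in the interval iff at least 2 events occur there: P(S_2 ≤ t) = P(N ≥ 2) = 1 − P(N ≤ 1) ≈ 0.8009.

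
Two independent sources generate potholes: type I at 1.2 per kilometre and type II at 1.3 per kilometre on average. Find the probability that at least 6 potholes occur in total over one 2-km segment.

0.3840

Independent Poisson processes superpose: combined rate λ = 1.2 + 1.3 = 2.5 per kilometre.
Over the interval, μ = 2.5 × 2 = 5 (a 2-km segment = 2 kilometres).
P(N ≥ 6) = 1 − P(N ≤ 5) ≈ 0.3840.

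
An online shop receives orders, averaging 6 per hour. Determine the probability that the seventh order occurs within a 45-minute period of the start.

0.1689

Over the interval, μ = 6 × 0.75 = 4.5 (a 45-minute period = 0.75 hours).
The seventh arrival falls in the interval iff at least 7 events occur there: P(S_7 ≤ t) = P(N ≥ 7) = 1 − P(N ≤ 6) ≈ 0.1689.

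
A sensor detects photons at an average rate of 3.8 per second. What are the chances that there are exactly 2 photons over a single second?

0.1615

With mean μ = 3.8 per second,
P(N = 2) = e^(−μ) μ^2/2! = e^(−3.8) · 3.8^2/2 ≈ 0.1615.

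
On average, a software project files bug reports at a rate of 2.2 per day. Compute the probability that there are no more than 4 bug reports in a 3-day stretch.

Over the interval, μ = 2.2 × 3 = 6.6 (a 3-day stretch = 3 days).
P(N ≤ 4) = Σ_{j=0}^{4} e^(−μ) μ^j/j! ≈ 0.2127.

0.2127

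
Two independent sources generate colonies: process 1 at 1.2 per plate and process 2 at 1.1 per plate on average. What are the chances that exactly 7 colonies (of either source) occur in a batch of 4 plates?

0.1118

Independent Poisson processes superpose: combined rate λ = 1.2 + 1.1 = 2.3 per plate.
Over the interval, μ = 2.3 × 4 = 9.2 (a batch of 4 plates = 4 plates).
P(N = 7) = e^(−9.2) · 9.2^7/7! ≈ 0.1118.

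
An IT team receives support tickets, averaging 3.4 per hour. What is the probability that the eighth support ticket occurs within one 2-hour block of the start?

Over the interval, μ = 3.4 × 2 = 6.8 (a 2-hour block = 2 hours).
The eighth arrival falls in the interval iff at least 8 events occur there: P(S_8 ≤ t) = P(N ≥ 8) = 1 − P(N ≤ 7) ≈ 0.3715.

0.3715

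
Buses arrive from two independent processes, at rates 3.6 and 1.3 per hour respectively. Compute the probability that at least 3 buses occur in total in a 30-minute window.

Independent Poisson processes superpose: combined rate λ = 3.6 + 1.3 = 4.9 per hour.
Over the interval, μ = 4.9 × 0.5 = 2.45 (a 30-minute window = 0.5 hours).
P(N ≥ 3) = 1 − P(N ≤ 2) ≈ 0.4433.

0.4433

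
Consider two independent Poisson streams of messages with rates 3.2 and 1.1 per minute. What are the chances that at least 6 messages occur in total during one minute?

Independent Poisson processes superpose: combined rate λ = 3.2 + 1.1 = 4.3 per minute.
So μ = 4.3.
P(N ≥ 6) = 1 − P(N ≤ 5) ≈ 0.2633.

0.2633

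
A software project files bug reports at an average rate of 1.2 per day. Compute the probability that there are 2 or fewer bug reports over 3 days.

Over the interval, μ = 1.2 × 3 = 3.6 (3 days).
P(N ≤ 2) = Σ_{j=0}^{2} e^(−μ) μ^j/j! ≈ 0.3027.

0.3027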